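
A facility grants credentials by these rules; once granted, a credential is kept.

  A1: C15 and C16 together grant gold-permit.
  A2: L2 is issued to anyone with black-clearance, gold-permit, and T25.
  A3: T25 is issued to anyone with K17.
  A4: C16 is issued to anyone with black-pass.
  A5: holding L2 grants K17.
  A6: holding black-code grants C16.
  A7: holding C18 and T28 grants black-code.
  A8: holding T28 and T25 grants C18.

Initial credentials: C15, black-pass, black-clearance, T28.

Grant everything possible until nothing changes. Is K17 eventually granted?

No

K17 would need L2 (A5), but L2 is never granted.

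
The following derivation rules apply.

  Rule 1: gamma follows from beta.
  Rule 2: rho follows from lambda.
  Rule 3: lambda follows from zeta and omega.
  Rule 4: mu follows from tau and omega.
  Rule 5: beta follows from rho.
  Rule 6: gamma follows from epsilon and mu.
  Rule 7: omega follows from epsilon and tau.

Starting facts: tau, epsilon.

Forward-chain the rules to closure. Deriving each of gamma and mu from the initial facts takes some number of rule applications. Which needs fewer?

mu

mu: From epsilon and tau, Rule 7 gives omega. From tau and omega, Rule 4 gives mu. [2 rule applications]
gamma: From epsilon and tau, Rule 7 gives omega. From tau and omega, Rule 4 gives mu. epsilon and mu hold, so gamma follows (Rule 6). [3 rule applications]
mu needs fewer.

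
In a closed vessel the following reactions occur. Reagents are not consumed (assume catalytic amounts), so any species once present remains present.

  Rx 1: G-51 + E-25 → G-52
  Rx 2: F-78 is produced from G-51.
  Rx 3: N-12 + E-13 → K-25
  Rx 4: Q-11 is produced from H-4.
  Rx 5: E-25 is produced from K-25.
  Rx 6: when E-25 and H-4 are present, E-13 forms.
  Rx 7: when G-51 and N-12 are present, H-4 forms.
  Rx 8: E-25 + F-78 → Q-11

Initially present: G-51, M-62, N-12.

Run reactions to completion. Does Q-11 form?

Yes

G-51 and N-12 present → H-4 forms (Rx 7).
H-4 present → Q-11 forms (Rx 4).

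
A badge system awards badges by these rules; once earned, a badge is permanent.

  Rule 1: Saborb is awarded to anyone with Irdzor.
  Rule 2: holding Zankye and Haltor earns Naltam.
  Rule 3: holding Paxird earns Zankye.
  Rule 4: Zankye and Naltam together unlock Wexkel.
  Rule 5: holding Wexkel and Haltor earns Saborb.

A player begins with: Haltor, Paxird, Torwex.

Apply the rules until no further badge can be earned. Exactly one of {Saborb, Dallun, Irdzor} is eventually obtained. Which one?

With Paxird, Zankye is earned (Rule 3).
With Zankye and Haltor, Naltam is earned (Rule 2).
With Zankye and Naltam, Wexkel is earned (Rule 4).
With Wexkel and Haltor, Saborb is earned (Rule 5).
No rule produces Dallun, and it is not given. No rule produces Irdzor, and it is not given.

Saborb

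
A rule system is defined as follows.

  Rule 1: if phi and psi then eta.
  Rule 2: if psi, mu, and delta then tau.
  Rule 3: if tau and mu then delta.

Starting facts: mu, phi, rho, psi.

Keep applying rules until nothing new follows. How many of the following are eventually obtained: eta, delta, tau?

From phi and psi, Rule 1 gives eta.
eta: reached.
delta would need tau and mu (Rule 3), but tau is never established.
tau would need psi, mu, and delta (Rule 2), but delta is never established.
Reached: eta — 1 of the 3.

1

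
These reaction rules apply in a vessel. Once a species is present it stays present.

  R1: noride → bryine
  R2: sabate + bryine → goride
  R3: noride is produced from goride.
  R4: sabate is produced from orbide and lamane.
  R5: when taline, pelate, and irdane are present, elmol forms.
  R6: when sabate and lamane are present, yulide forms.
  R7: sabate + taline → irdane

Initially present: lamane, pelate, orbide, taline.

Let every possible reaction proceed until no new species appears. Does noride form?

No

noride would need goride (R3), but goride never forms.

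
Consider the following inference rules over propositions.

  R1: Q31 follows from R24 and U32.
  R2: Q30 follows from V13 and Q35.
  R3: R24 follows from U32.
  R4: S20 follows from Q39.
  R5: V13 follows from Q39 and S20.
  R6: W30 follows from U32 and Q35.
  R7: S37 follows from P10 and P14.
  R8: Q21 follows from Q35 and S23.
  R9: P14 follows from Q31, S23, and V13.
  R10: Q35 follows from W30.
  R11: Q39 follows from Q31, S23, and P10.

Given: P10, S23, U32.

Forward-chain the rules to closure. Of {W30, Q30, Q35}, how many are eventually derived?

0

W30 would need U32 and Q35 (R6), but Q35 is never established.
Q30 would need V13 and Q35 (R2), but Q35 is never established.
Q35 would need W30 (R10), but W30 is never established.
None of the 3 are reached.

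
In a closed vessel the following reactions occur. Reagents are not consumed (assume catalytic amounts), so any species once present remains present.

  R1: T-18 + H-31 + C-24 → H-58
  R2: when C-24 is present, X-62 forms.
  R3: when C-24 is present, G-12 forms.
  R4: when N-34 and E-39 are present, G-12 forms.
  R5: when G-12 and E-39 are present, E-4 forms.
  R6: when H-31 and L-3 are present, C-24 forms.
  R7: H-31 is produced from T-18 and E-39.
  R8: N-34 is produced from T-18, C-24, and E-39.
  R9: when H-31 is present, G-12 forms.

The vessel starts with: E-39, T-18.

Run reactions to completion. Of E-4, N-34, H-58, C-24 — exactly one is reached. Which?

E-4

T-18 and E-39 present → H-31 forms (R7).
H-31 present → G-12 forms (R9).
G-12 and E-39 present → E-4 forms (R5).
C-24 would need H-31 and L-3 (R6), but L-3 never forms. N-34 would need T-18, C-24, and E-39 (R8), but C-24 never forms. H-58 would need T-18, H-31, and C-24 (R1), but C-24 never forms.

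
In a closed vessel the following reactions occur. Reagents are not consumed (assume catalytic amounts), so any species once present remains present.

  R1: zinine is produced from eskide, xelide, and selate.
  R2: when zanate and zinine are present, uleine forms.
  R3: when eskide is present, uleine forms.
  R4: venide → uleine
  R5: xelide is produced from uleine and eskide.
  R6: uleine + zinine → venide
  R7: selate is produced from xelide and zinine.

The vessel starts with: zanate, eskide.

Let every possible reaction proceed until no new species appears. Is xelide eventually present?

Yes

eskide present → uleine forms (R3).
uleine and eskide present → xelide forms (R5).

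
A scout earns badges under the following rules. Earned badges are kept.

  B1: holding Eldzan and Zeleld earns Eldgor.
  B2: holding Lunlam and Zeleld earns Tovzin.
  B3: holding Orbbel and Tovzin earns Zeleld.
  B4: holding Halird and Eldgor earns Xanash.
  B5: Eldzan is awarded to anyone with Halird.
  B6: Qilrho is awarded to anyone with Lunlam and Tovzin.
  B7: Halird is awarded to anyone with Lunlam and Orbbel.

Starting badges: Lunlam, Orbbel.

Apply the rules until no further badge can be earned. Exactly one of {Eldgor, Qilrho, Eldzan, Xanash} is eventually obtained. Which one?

Eldzan

With Lunlam and Orbbel, Halird is earned (B7).
With Halird, Eldzan is earned (B5).
Qilrho would need Lunlam and Tovzin (B6), but Tovzin is never earned. Eldgor would need Eldzan and Zeleld (B1), but Zeleld is never earned. Xanash would need Halird and Eldgor (B4), but Eldgor is never earned.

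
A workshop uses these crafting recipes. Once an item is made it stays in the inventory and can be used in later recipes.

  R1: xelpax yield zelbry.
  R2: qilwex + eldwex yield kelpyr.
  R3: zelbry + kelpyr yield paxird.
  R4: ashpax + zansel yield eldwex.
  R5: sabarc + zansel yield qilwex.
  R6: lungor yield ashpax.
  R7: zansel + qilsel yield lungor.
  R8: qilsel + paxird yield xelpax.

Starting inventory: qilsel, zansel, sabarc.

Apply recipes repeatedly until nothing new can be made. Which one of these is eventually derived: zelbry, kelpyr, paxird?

kelpyr

zansel + qilsel → lungor (R7).
sabarc + zansel → qilwex (R5).
lungor → ashpax (R6).
Using R4, ashpax and zansel make eldwex.
Using R2, qilwex and eldwex make kelpyr.
zelbry would need xelpax (R1), but xelpax is never obtained. paxird would need zelbry and kelpyr (R3), but zelbry is never obtained.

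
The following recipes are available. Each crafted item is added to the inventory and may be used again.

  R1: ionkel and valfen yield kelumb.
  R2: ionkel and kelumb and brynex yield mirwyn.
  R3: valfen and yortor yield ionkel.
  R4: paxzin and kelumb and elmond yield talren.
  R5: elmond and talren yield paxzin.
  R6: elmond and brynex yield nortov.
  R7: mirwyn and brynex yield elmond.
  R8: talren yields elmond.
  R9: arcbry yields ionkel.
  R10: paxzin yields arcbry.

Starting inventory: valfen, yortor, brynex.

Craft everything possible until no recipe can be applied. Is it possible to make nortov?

valfen and yortor → ionkel (R3).
ionkel and valfen → kelumb (R1).
Using R2, ionkel, kelumb, and brynex make mirwyn.
Using R7, mirwyn and brynex make elmond.
elmond and brynex → nortov (R6).

Yes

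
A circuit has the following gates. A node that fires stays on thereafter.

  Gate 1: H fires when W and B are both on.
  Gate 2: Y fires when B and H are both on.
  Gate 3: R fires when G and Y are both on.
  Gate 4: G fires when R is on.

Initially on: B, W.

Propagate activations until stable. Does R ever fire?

No

R would need G and Y (Gate 3), but G never turns on.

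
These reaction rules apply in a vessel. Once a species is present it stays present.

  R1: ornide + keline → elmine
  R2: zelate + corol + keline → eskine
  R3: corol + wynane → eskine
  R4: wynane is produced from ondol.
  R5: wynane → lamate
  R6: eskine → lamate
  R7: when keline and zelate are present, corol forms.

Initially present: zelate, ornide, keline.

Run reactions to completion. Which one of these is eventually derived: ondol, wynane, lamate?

keline and zelate present → corol forms (R7).
zelate, corol, and keline present → eskine forms (R2).
eskine present → lamate forms (R6).
wynane would need ondol (R4), but ondol never forms. No rule produces ondol, and it is not given.

lamate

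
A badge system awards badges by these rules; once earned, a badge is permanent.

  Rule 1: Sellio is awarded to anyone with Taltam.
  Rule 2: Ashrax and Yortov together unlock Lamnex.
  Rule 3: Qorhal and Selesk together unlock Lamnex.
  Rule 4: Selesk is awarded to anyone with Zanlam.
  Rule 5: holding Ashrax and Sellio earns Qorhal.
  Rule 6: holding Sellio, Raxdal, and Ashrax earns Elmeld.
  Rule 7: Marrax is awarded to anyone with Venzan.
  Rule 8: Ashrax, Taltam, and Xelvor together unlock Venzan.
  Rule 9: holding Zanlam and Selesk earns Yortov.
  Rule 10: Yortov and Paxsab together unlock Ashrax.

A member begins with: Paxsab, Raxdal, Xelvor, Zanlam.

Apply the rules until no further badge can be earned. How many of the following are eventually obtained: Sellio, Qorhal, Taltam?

0

Sellio would need Taltam (Rule 1), but Taltam is never earned.
Qorhal would need Ashrax and Sellio (Rule 5), but Sellio is never earned.
No rule produces Taltam, and it is not given.
None of the 3 are reached.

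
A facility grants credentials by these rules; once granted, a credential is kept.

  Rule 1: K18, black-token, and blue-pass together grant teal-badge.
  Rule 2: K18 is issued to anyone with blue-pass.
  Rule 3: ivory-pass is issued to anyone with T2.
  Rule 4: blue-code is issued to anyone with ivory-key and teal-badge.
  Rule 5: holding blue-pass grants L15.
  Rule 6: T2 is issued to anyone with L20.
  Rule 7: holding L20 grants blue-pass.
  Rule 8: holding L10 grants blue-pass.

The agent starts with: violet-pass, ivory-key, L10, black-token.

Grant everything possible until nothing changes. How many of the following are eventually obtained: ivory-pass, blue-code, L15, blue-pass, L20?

3

Holding L10 grants blue-pass (Rule 8).
Holding blue-pass grants K18 (Rule 2).
Holding blue-pass grants L15 (Rule 5).
Holding K18, black-token, and blue-pass grants teal-badge (Rule 1).
Holding ivory-key and teal-badge grants blue-code (Rule 4).
ivory-pass would need T2 (Rule 3), but T2 is never granted.
blue-code: reached.
L15: reached.
blue-pass: reached.
No rule produces L20, and it is not given.
Reached: blue-code, L15, and blue-pass — 3 of the 5.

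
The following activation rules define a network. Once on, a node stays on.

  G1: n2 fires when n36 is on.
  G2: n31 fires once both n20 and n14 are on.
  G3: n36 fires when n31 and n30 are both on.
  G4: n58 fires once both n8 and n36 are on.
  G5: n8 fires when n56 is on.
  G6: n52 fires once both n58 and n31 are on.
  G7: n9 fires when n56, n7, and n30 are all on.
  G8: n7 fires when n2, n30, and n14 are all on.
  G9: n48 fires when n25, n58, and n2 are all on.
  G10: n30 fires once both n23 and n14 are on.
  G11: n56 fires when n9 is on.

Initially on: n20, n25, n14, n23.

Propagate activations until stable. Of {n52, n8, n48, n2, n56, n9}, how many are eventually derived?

G10: n23 and n14 on → n30 on.
G2: n20 and n14 on → n31 on.
G3: n31 and n30 on → n36 on.
G1: n36 on → n2 on.
n52 would need n58 and n31 (G6), but n58 never turns on.
n8 would need n56 (G5), but n56 never turns on.
n48 would need n25, n58, and n2 (G9), but n58 never turns on.
n2: reached.
n56 would need n9 (G11), but n9 never turns on.
n9 would need n56, n7, and n30 (G7), but n56 never turns on.
Reached: n2 — 1 of the 6.

1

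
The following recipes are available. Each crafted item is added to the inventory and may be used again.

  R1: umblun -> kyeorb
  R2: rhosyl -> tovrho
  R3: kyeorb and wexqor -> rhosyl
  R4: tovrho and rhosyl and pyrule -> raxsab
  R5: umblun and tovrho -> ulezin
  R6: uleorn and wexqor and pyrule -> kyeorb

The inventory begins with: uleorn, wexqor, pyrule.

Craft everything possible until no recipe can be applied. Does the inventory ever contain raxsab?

Using R6, uleorn, wexqor, and pyrule make kyeorb.
kyeorb and wexqor -> rhosyl (R3).
rhosyl -> tovrho (R2).
tovrho and rhosyl and pyrule -> raxsab (R4).

Yes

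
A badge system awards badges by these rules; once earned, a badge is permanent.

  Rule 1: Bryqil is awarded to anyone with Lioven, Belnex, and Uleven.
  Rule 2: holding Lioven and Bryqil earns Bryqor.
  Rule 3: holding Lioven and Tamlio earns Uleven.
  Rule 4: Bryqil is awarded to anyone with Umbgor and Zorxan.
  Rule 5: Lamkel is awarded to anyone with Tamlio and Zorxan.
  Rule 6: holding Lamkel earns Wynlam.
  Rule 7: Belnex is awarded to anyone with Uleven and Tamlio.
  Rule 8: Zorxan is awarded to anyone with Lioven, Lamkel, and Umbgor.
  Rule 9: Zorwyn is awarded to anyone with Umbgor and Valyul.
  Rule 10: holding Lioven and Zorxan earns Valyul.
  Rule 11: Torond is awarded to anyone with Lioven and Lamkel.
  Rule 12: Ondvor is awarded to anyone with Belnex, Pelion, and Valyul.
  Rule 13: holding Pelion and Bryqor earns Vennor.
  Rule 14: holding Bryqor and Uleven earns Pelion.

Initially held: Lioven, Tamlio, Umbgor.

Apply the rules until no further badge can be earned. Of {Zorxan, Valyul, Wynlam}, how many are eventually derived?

0

Zorxan would need Lioven, Lamkel, and Umbgor (Rule 8), but Lamkel is never earned.
Valyul would need Lioven and Zorxan (Rule 10), but Zorxan is never earned.
Wynlam would need Lamkel (Rule 6), but Lamkel is never earned.
None of the 3 are reached.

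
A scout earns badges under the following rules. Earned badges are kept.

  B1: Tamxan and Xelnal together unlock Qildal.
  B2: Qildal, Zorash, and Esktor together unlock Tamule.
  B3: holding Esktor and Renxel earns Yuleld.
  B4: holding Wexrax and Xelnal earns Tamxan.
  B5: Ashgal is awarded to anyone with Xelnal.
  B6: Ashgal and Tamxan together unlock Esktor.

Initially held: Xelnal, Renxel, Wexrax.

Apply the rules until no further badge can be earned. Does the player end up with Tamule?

Tamule would need Qildal, Zorash, and Esktor (B2), but Zorash is never earned.

No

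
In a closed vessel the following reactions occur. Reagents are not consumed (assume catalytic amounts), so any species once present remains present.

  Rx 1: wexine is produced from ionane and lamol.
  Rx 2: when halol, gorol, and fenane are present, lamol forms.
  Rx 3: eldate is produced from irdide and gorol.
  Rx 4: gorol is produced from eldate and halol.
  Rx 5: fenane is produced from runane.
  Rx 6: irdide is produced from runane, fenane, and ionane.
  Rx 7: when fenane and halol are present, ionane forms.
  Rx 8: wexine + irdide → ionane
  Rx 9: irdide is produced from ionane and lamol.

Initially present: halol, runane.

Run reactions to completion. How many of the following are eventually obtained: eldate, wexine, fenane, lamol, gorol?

runane present → fenane forms (Rx 5).
eldate would need irdide and gorol (Rx 3), but gorol never forms.
wexine would need ionane and lamol (Rx 1), but lamol never forms.
fenane: reached.
lamol would need halol, gorol, and fenane (Rx 2), but gorol never forms.
gorol would need eldate and halol (Rx 4), but eldate never forms.
Reached: fenane — 1 of the 5.

1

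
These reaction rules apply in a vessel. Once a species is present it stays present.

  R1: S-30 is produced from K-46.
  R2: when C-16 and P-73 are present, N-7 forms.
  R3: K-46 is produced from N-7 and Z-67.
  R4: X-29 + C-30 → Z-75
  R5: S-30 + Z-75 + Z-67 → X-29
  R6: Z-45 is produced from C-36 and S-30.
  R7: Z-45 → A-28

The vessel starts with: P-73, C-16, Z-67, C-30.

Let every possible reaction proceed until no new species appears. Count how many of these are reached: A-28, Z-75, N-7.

C-16 and P-73 present → N-7 forms (R2).
A-28 would need Z-45 (R7), but Z-45 never forms.
Z-75 would need X-29 and C-30 (R4), but X-29 never forms.
N-7: reached.
Reached: N-7 — 1 of the 3.

1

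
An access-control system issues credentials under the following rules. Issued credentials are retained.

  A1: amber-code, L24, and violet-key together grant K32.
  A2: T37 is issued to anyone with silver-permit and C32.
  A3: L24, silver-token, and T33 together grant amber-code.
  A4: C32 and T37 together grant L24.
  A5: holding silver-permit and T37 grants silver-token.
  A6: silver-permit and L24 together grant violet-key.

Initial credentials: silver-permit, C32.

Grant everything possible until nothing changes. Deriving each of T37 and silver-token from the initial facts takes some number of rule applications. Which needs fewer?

T37: Holding silver-permit and C32 grants T37 (A2). [1 rule application]
silver-token: Holding silver-permit and C32 grants T37 (A2). Holding silver-permit and T37 grants silver-token (A5). [2 rule applications]
T37 needs fewer.

T37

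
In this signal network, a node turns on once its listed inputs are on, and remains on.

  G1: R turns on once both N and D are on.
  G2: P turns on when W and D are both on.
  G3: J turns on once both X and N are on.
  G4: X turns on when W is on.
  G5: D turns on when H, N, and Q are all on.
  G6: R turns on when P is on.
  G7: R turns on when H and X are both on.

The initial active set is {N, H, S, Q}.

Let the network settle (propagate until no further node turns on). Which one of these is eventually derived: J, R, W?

R

H, N, and Q are on, so D turns on (G5).
G1: N and D on → R on.
No rule produces W, and it is not given. J would need X and N (G3), but X never turns on.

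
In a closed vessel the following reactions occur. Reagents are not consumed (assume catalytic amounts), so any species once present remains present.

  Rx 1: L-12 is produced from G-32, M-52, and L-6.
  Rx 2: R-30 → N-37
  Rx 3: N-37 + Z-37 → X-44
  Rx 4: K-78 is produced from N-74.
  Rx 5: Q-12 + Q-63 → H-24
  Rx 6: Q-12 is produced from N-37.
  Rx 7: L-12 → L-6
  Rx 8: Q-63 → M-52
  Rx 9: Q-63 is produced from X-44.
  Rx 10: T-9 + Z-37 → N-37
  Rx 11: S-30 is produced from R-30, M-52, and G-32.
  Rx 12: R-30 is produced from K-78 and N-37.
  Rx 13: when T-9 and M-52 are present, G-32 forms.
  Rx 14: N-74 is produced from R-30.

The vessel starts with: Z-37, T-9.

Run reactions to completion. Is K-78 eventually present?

K-78 would need N-74 (Rx 4), but N-74 never forms.

No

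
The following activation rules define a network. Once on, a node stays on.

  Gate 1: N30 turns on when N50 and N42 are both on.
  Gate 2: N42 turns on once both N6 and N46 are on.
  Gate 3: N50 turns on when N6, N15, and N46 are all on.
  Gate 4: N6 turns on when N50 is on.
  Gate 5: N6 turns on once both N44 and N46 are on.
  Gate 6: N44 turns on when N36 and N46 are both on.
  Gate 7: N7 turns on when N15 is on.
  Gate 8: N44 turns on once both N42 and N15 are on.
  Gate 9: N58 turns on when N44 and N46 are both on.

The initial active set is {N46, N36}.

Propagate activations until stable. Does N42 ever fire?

Yes

N36 and N46 are on, so N44 turns on (Gate 6).
N44 and N46 are on, so N6 turns on (Gate 5).
N6 and N46 are on, so N42 turns on (Gate 2).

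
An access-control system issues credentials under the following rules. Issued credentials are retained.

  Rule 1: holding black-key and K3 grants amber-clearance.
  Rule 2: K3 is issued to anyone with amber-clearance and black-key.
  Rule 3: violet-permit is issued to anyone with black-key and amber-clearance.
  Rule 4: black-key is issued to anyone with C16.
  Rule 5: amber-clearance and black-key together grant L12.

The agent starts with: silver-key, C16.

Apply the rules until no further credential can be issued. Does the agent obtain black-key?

Yes

Holding C16 grants black-key (Rule 4).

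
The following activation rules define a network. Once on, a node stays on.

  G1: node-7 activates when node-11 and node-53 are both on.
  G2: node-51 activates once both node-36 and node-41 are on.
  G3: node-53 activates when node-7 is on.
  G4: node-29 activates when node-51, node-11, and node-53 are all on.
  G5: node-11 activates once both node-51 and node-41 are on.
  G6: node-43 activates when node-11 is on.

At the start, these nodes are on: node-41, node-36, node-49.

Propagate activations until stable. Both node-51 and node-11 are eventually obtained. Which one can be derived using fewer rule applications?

node-51: G2: node-36 and node-41 on → node-51 on. [1 rule application]
node-11: G2: node-36 and node-41 on → node-51 on. node-51 and node-41 are on, so node-11 activates (G5). [2 rule applications]
node-51 needs fewer.

node-51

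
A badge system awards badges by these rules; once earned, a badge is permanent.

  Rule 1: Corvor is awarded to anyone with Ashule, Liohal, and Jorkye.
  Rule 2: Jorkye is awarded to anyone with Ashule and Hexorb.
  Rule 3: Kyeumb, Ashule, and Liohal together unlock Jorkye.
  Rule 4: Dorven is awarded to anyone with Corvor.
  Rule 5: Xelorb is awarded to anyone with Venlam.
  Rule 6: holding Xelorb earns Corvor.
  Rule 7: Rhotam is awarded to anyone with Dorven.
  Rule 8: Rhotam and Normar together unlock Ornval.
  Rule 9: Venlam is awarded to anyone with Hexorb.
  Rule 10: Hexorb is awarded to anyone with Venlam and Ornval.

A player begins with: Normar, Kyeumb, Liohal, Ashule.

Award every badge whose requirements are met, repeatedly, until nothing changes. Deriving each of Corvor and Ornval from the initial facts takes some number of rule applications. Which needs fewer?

Corvor: With Kyeumb, Ashule, and Liohal, Jorkye is earned (Rule 3). With Ashule, Liohal, and Jorkye, Corvor is earned (Rule 1). [2 rule applications]
Ornval: With Kyeumb, Ashule, and Liohal, Jorkye is earned (Rule 3). With Ashule, Liohal, and Jorkye, Corvor is earned (Rule 1). With Corvor, Dorven is earned (Rule 4). With Dorven, Rhotam is earned (Rule 7). With Rhotam and Normar, Ornval is earned (Rule 8). [5 rule applications]
Corvor needs fewer.

Corvor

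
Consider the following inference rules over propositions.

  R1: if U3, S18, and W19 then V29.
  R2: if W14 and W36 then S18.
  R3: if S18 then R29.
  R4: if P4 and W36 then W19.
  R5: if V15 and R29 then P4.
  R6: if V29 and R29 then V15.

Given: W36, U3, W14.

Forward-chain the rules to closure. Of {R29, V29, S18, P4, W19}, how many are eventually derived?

2

W14 and W36 hold, so S18 follows (R2).
From S18, R3 gives R29.
R29: reached.
V29 would need U3, S18, and W19 (R1), but W19 is never established.
S18: reached.
P4 would need V15 and R29 (R5), but V15 is never established.
W19 would need P4 and W36 (R4), but P4 is never established.
Reached: R29 and S18 — 2 of the 5.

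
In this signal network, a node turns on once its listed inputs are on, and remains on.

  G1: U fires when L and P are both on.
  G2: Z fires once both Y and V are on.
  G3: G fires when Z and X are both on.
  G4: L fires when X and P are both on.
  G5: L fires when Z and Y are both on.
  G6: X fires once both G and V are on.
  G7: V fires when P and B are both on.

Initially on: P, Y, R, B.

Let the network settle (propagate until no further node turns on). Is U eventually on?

G7: P and B on → V on.
Y and V are on, so Z fires (G2).
G5: Z and Y on → L on.
L and P are on, so U fires (G1).

Yes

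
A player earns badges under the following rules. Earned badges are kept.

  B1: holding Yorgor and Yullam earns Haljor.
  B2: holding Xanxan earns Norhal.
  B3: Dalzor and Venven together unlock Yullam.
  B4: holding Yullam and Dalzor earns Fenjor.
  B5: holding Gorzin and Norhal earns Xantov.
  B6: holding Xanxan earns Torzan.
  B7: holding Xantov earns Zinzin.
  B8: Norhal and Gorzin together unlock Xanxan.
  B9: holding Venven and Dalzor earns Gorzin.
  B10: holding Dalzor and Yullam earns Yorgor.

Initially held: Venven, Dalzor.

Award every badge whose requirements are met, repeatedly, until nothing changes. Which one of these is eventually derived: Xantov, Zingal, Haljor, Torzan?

Haljor

With Dalzor and Venven, Yullam is earned (B3).
With Dalzor and Yullam, Yorgor is earned (B10).
With Yorgor and Yullam, Haljor is earned (B1).
Torzan would need Xanxan (B6), but Xanxan is never earned. Xantov would need Gorzin and Norhal (B5), but Norhal is never earned. No rule produces Zingal, and it is not given.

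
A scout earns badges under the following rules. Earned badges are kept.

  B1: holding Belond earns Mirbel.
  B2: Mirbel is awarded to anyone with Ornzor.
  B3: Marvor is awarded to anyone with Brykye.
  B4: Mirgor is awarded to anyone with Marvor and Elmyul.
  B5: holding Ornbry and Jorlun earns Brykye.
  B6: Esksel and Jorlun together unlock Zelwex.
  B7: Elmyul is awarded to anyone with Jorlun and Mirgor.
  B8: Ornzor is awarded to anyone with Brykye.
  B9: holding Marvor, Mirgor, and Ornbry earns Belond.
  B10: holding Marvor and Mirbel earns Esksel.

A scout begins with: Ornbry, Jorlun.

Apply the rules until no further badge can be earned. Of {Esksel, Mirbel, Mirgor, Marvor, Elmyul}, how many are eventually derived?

3

With Ornbry and Jorlun, Brykye is earned (B5).
With Brykye, Ornzor is earned (B8).
With Brykye, Marvor is earned (B3).
With Ornzor, Mirbel is earned (B2).
With Marvor and Mirbel, Esksel is earned (B10).
Esksel: reached.
Mirbel: reached.
Mirgor would need Marvor and Elmyul (B4), but Elmyul is never earned.
Marvor: reached.
Elmyul would need Jorlun and Mirgor (B7), but Mirgor is never earned.
Reached: Esksel, Mirbel, and Marvor — 3 of the 5.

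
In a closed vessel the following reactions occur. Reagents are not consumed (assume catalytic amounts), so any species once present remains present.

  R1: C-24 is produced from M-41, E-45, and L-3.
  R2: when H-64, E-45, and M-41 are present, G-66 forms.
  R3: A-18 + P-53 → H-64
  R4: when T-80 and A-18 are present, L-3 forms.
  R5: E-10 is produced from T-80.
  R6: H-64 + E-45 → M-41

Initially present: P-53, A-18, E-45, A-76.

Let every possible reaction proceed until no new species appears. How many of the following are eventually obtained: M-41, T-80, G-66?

2

A-18 and P-53 present → H-64 forms (R3).
H-64 and E-45 present → M-41 forms (R6).
H-64, E-45, and M-41 present → G-66 forms (R2).
M-41: reached.
No rule produces T-80, and it is not given.
G-66: reached.
Reached: M-41 and G-66 — 2 of the 3.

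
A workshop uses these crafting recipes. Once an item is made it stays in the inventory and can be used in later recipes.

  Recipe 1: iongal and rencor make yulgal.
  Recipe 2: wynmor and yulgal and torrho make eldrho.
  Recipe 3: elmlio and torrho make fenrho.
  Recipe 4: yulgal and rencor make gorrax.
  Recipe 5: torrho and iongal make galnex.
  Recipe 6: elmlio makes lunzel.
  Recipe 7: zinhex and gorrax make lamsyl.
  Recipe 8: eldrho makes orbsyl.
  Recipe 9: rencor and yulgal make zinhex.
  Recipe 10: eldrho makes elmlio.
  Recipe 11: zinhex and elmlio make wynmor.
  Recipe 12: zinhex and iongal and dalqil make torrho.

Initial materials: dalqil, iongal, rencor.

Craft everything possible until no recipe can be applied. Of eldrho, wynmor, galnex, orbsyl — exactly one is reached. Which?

iongal and rencor → yulgal (Recipe 1).
rencor and yulgal → zinhex (Recipe 9).
zinhex and iongal and dalqil → torrho (Recipe 12).
torrho and iongal → galnex (Recipe 5).
wynmor would need zinhex and elmlio (Recipe 11), but elmlio is never obtained. eldrho would need wynmor, yulgal, and torrho (Recipe 2), but wynmor is never obtained. orbsyl would need eldrho (Recipe 8), but eldrho is never obtained.

galnex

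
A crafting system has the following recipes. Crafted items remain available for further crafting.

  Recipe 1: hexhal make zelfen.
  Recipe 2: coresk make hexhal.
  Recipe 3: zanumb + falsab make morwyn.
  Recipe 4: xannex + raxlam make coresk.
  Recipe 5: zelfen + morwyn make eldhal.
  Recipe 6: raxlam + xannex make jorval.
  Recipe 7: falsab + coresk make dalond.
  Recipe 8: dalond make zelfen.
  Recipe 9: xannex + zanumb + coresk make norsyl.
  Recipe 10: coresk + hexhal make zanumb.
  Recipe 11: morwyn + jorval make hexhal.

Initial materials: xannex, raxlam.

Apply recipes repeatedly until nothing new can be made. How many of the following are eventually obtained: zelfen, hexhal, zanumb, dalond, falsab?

3

xannex + raxlam → coresk (Recipe 4).
coresk → hexhal (Recipe 2).
coresk + hexhal → zanumb (Recipe 10).
hexhal → zelfen (Recipe 1).
zelfen: reached.
hexhal: reached.
zanumb: reached.
dalond would need falsab and coresk (Recipe 7), but falsab is never obtained.
No rule produces falsab, and it is not given.
Reached: zelfen, hexhal, and zanumb — 3 of the 5.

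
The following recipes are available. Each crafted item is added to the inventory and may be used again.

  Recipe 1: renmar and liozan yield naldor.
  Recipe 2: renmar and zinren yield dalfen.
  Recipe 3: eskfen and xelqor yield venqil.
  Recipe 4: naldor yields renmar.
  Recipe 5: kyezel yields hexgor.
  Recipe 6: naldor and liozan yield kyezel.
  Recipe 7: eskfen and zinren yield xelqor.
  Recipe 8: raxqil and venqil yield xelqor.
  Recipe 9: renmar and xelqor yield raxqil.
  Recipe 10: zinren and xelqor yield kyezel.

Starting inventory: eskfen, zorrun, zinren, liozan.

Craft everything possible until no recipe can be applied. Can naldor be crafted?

naldor would need renmar and liozan (Recipe 1), but renmar is never obtained.

No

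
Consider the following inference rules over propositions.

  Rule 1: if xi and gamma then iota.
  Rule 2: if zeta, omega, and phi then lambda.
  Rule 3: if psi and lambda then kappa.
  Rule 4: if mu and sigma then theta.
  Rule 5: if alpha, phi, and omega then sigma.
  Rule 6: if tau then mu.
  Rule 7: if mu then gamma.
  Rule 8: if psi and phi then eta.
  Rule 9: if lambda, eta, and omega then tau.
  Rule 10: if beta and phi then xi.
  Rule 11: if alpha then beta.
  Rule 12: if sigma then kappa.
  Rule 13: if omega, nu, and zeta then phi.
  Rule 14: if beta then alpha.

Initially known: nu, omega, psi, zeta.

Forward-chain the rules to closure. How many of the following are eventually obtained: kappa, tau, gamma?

3

From omega, nu, and zeta, Rule 13 gives phi.
psi and phi hold, so eta follows (Rule 8).
From zeta, omega, and phi, Rule 2 gives lambda.
psi and lambda hold, so kappa follows (Rule 3).
From lambda, eta, and omega, Rule 9 gives tau.
From tau, Rule 6 gives mu.
mu holds, so gamma follows (Rule 7).
kappa: reached.
tau: reached.
gamma: reached.
All 3 are reached.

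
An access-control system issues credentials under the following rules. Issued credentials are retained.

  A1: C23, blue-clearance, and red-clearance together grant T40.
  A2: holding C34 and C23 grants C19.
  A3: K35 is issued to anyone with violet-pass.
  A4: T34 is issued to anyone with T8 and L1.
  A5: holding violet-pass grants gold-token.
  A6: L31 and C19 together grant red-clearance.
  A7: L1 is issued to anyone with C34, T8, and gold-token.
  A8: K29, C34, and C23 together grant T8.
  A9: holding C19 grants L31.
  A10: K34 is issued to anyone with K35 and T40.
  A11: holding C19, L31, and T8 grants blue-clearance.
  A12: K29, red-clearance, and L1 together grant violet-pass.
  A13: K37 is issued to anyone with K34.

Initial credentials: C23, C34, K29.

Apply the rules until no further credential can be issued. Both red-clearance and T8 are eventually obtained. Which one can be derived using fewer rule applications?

T8

T8: Holding K29, C34, and C23 grants T8 (A8). [1 rule application]
red-clearance: Holding C34 and C23 grants C19 (A2). Holding C19 grants L31 (A9). Holding L31 and C19 grants red-clearance (A6). [3 rule applications]
T8 needs fewer.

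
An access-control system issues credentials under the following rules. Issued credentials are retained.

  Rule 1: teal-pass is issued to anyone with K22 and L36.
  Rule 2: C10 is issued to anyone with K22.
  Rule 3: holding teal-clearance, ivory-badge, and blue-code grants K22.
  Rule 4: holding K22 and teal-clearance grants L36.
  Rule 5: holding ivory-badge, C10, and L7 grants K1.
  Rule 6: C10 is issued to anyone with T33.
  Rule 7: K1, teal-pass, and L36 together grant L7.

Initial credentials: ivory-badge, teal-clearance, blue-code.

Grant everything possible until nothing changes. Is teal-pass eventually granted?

Yes

Holding teal-clearance, ivory-badge, and blue-code grants K22 (Rule 3).
Holding K22 and teal-clearance grants L36 (Rule 4).
Holding K22 and L36 grants teal-pass (Rule 1).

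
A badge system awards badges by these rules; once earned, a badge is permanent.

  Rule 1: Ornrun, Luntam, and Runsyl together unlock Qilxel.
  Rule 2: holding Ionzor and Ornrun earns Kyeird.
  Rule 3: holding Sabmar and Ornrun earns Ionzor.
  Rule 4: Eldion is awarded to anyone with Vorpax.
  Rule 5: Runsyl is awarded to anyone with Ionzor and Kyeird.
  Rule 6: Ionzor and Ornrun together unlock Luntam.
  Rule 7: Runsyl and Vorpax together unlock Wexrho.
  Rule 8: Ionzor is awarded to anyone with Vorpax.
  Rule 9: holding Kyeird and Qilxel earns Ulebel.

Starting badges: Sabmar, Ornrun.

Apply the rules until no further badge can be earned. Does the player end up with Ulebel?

Yes

With Sabmar and Ornrun, Ionzor is earned (Rule 3).
With Ionzor and Ornrun, Kyeird is earned (Rule 2).
With Ionzor and Ornrun, Luntam is earned (Rule 6).
With Ionzor and Kyeird, Runsyl is earned (Rule 5).
With Ornrun, Luntam, and Runsyl, Qilxel is earned (Rule 1).
With Kyeird and Qilxel, Ulebel is earned (Rule 9).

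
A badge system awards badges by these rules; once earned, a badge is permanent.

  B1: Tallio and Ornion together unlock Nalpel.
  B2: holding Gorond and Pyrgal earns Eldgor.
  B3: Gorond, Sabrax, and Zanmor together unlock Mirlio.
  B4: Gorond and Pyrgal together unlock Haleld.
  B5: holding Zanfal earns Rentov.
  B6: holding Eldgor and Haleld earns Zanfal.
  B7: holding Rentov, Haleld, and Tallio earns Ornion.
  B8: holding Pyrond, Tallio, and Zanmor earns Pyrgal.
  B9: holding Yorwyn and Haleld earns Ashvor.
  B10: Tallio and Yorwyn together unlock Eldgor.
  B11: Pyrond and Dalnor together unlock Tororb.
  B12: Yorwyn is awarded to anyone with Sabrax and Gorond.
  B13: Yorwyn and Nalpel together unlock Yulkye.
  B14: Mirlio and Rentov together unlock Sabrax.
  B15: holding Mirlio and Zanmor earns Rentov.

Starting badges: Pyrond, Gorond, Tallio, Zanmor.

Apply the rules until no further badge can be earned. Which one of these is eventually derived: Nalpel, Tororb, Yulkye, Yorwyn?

With Pyrond, Tallio, and Zanmor, Pyrgal is earned (B8).
With Gorond and Pyrgal, Eldgor is earned (B2).
With Gorond and Pyrgal, Haleld is earned (B4).
With Eldgor and Haleld, Zanfal is earned (B6).
With Zanfal, Rentov is earned (B5).
With Rentov, Haleld, and Tallio, Ornion is earned (B7).
With Tallio and Ornion, Nalpel is earned (B1).
Yulkye would need Yorwyn and Nalpel (B13), but Yorwyn is never earned. Tororb would need Pyrond and Dalnor (B11), but Dalnor is never earned. Yorwyn would need Sabrax and Gorond (B12), but Sabrax is never earned.

Nalpel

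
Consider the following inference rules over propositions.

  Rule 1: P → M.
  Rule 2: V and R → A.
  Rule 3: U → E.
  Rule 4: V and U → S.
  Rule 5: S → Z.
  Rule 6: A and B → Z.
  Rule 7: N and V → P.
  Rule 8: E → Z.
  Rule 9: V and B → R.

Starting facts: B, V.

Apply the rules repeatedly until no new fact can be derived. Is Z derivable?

Yes

V and B hold, so R follows (Rule 9).
From V and R, Rule 2 gives A.
A and B hold, so Z follows (Rule 6).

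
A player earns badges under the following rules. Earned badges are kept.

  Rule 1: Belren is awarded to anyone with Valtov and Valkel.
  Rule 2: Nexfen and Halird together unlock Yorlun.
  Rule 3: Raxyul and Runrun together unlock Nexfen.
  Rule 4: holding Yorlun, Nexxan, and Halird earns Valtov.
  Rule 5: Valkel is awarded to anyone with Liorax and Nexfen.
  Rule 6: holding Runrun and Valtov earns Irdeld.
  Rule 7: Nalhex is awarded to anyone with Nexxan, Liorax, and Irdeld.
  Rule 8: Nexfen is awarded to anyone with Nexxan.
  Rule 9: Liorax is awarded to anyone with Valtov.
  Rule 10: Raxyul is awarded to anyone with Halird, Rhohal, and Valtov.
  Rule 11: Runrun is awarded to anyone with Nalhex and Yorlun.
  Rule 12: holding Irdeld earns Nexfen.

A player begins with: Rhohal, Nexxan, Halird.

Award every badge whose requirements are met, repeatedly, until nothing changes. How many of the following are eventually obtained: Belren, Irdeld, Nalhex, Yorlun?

With Nexxan, Nexfen is earned (Rule 8).
With Nexfen and Halird, Yorlun is earned (Rule 2).
With Yorlun, Nexxan, and Halird, Valtov is earned (Rule 4).
With Valtov, Liorax is earned (Rule 9).
With Liorax and Nexfen, Valkel is earned (Rule 5).
With Valtov and Valkel, Belren is earned (Rule 1).
Belren: reached.
Irdeld would need Runrun and Valtov (Rule 6), but Runrun is never earned.
Nalhex would need Nexxan, Liorax, and Irdeld (Rule 7), but Irdeld is never earned.
Yorlun: reached.
Reached: Belren and Yorlun — 2 of the 4.

2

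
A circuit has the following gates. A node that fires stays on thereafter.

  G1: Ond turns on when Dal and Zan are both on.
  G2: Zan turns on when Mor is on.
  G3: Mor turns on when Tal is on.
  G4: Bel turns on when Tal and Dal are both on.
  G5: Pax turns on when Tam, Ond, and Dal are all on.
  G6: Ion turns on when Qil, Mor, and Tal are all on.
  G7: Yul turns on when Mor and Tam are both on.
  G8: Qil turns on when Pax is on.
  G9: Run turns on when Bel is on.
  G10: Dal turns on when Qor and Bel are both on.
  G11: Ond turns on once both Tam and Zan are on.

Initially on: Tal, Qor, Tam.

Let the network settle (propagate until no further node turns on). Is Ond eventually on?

Yes

Tal is on, so Mor turns on (G3).
Mor is on, so Zan turns on (G2).
Tam and Zan are on, so Ond turns on (G11).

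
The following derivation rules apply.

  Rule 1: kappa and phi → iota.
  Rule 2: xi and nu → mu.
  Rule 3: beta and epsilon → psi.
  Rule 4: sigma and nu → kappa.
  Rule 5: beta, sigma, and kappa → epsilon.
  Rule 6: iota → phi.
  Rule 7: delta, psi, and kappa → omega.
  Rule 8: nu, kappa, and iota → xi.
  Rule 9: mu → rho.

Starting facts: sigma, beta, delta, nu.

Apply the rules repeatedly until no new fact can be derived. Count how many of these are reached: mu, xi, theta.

0

mu would need xi and nu (Rule 2), but xi is never established.
xi would need nu, kappa, and iota (Rule 8), but iota is never established.
No rule produces theta, and it is not given.
None of the 3 are reached.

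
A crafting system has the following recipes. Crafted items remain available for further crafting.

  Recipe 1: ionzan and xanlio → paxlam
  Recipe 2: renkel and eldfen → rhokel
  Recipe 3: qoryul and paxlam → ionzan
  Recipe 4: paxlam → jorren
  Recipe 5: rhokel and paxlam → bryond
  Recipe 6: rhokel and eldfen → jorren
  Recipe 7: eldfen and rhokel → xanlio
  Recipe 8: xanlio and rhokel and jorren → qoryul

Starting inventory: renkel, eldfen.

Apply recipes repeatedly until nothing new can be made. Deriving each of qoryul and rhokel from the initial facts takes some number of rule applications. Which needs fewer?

rhokel

rhokel: renkel and eldfen → rhokel (Recipe 2). [1 rule application]
qoryul: renkel and eldfen → rhokel (Recipe 2). eldfen and rhokel → xanlio (Recipe 7). rhokel and eldfen → jorren (Recipe 6). Using Recipe 8, xanlio, rhokel, and jorren make qoryul. [4 rule applications]
rhokel needs fewer.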